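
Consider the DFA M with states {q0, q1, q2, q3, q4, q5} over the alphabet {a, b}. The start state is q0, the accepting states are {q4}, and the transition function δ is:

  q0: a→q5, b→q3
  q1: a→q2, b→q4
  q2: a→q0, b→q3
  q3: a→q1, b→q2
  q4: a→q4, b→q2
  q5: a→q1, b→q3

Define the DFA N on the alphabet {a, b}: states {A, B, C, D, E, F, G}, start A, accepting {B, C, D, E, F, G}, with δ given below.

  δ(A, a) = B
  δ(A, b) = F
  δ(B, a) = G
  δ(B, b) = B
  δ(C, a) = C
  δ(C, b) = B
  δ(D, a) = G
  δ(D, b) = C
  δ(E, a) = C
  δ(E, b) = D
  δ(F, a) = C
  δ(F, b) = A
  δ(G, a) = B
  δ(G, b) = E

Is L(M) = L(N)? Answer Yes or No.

The string a is accepted by N but rejected by M.
So L(M) ≠ L(N).

No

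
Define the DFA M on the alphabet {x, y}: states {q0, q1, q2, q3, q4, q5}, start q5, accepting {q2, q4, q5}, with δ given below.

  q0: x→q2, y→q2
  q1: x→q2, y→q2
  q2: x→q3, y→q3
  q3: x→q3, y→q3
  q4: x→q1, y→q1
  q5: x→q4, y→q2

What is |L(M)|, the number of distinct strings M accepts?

7

The useful subgraph on states {q1, q2, q4, q5} is acyclic, so L(M) is finite; the longest accepting path visits 4 useful states, giving maximum string length 3.
Counting accepting paths from q5 by length: 1 of length 0, 2 of length 1, 4 of length 3. Total 7.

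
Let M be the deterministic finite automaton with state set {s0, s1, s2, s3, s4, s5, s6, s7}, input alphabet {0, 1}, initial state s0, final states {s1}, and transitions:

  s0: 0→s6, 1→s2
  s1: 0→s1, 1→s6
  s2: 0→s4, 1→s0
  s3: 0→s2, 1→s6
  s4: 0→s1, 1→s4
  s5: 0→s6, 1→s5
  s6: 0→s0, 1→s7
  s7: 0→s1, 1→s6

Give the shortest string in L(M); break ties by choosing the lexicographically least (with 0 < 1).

010

A breadth-first search from s0 reaches an accepting state first via the path s0 → s6 → s7 → s1 on input 010.
No string of length < 3 is accepted (BFS exhausts all shorter strings without reaching an accepting state), and 010 is the lexicographically least accepting string of length 3.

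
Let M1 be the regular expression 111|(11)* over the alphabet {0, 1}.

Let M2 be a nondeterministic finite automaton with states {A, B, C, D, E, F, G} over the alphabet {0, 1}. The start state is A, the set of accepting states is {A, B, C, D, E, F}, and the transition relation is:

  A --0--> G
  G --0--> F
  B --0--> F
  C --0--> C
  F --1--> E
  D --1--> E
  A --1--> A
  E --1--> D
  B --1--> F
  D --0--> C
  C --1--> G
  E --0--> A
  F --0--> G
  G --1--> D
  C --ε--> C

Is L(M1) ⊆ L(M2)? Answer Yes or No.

Yes

Converting the expression M1 to a DFA (subset construction, then merging equivalent states) gives the minimal DFA with states {r0, r1, r2, r3, r4, r5, r6}, start state r0, accepting states {r0, r3, r4, r5} and transitions r0: 0→r1, 1→r2; r1: 0→r1, 1→r1; r2: 0→r1, 1→r3; r3: 0→r1, 1→r4; r4: 0→r1, 1→r5; r5: 0→r1, 1→r6; r6: 0→r1, 1→r5.
Exploring the product automaton M1 × M2 from the start pair (r0, A), following both machines on each input symbol, reaches 12 state pairs: (r0, A), (r1, G), (r2, A), (r1, F), (r1, D), (r3, A), (r1, E), (r1, C), (r4, A), (r1, A), (r5, A), (r6, A).
M1 accepts in {r0, r3, r4, r5} and M2 accepts in {A, B, C, D, E, F}. The reachable pairs whose M1-component is accepting are (r0, A), (r3, A), (r4, A), (r5, A); in each of them the M2-component is accepting too, so the product for L(M1) \ L(M2) (M1-component accepting, M2-component rejecting) has no reachable accepting pair and the difference is empty.
Hence every string in L(M1) is also in L(M2).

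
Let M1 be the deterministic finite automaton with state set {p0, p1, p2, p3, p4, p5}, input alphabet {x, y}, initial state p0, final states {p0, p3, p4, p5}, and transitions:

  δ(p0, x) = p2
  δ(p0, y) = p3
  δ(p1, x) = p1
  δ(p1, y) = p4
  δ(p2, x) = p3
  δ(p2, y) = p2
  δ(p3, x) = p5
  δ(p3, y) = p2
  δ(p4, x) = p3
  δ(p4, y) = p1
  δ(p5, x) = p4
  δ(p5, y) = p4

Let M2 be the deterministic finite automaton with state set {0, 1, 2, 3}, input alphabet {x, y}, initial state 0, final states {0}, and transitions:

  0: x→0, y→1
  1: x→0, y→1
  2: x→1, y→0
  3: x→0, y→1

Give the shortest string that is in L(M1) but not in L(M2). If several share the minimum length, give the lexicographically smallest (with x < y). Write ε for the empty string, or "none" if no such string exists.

y

The string y is accepted by M1 but not by M2.
No shorter string lies in the difference, and y is the lexicographically first length-1 string in L(M1) \ L(M2).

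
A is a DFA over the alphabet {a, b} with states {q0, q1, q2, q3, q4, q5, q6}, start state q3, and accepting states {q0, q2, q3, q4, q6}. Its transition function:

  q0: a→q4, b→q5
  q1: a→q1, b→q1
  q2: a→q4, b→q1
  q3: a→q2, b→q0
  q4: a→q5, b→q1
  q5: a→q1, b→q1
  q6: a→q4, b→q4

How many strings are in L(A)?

5

The useful subgraph on states {q0, q2, q3, q4} is acyclic, so L(A) is finite; the longest accepting path visits 3 useful states, giving maximum string length 2.
Counting accepting paths from q3 by length: 1 of length 0, 2 of length 1, 2 of length 2. Total 5.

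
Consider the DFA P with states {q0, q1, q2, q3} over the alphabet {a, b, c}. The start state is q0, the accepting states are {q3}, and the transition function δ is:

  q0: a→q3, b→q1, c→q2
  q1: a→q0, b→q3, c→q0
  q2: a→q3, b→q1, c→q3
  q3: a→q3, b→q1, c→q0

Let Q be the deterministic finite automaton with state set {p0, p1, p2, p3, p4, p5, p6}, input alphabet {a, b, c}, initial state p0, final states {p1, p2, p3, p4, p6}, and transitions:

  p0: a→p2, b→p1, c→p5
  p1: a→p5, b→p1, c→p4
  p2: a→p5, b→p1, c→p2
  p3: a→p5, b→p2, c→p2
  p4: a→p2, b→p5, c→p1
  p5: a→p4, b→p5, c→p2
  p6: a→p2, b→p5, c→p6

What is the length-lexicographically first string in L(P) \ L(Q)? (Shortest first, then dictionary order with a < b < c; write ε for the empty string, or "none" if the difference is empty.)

The string aa is accepted by P but not by Q.
No shorter string lies in the difference, and aa is the lexicographically first length-2 string in L(P) \ L(Q).

aa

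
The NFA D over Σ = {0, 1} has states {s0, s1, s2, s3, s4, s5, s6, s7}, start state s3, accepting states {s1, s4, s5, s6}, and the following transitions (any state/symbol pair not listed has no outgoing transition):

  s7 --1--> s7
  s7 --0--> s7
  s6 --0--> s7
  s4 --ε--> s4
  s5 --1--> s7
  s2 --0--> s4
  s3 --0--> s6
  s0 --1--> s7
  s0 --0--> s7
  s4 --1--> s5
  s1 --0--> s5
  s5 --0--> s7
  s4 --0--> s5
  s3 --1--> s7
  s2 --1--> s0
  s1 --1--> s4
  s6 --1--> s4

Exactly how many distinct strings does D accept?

4

The useful subgraph on states {s3, s4, s5, s6} is acyclic, so L(D) is finite; the longest accepting path visits 4 useful states, giving maximum string length 3.
Counting accepting paths from s3 by length: 1 of length 1, 1 of length 2, 2 of length 3. Total 4.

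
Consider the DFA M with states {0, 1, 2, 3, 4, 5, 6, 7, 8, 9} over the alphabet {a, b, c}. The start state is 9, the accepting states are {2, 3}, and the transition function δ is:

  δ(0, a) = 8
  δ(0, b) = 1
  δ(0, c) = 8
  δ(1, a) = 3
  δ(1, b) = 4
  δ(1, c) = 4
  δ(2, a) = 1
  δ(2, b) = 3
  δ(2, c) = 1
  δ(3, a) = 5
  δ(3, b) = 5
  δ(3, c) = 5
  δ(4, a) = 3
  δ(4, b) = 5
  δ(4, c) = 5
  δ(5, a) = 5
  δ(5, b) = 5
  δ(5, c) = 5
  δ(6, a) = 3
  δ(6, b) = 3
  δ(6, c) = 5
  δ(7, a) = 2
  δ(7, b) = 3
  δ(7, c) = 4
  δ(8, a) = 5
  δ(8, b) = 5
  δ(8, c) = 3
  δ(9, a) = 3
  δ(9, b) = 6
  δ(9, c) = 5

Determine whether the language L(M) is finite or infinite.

finite

The useful states (reachable from 9 and able to reach an accepting state) are {3, 6, 9}.
Restricted to these states the transition graph has no cycle, so every accepting path has bounded length and L is finite.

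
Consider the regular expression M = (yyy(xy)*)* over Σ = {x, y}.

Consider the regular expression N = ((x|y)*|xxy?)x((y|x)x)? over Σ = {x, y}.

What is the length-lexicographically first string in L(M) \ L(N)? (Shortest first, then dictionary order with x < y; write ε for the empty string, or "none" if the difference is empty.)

The empty string ε is accepted by M but not by N.
Since ε is the unique shortest string, it is the required witness.

ε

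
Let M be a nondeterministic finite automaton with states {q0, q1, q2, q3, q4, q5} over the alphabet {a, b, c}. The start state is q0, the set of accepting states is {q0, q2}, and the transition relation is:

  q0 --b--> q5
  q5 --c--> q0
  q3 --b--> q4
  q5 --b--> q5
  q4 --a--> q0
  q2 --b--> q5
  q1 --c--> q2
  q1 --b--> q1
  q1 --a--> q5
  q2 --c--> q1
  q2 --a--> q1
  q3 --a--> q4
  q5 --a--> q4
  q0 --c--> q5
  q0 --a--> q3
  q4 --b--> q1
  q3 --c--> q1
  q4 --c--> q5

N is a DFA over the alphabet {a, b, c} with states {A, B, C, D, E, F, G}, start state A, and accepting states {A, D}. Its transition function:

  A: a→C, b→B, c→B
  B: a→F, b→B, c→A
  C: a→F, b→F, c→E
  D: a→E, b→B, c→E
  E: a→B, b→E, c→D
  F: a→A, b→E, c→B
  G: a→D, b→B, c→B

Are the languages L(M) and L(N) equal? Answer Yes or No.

Exploring the product automaton M × N from the start pair (q0, A), following both machines on each input symbol, reaches 6 state pairs: (q0, A), (q3, C), (q5, B), (q4, F), (q1, E), (q2, D).
M accepts in {q0, q2} and N accepts in {A, D}. In every reachable pair the two components are either both accepting — (q0, A), (q2, D) — or both non-accepting, so no string is accepted by exactly one of the machines: L(M) \ L(N) and L(N) \ L(M) are both empty.
Hence every string is accepted by M iff it is accepted by N, and the two languages coincide.

Yes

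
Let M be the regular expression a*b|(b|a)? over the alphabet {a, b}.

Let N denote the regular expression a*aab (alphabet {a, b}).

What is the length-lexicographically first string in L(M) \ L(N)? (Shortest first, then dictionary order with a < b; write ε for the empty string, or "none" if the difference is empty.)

ε

The empty string ε is accepted by M but not by N.
Since ε is the unique shortest string, it is the required witness.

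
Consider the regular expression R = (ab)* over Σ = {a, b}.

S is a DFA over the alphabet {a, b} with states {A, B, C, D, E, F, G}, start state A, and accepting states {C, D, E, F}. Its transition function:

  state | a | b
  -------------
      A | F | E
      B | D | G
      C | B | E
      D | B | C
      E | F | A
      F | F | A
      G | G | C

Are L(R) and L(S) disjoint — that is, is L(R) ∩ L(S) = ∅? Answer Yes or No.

Converting the expression R to a DFA (subset construction, then merging equivalent states) gives the minimal DFA with states {r0, r1, r2}, start state r0, accepting states {r0} and transitions r0: a→r1, b→r2; r1: a→r2, b→r0; r2: a→r2, b→r2.
Exploring the product automaton R × S from the start pair (r0, A), following both machines on each input symbol, reaches 5 state pairs: (r0, A), (r1, F), (r2, E), (r2, F), (r2, A).
R accepts in {r0} and S accepts in {C, D, E, F}; no reachable pair has both components accepting, so no string drives both machines to acceptance simultaneously and L(R) ∩ L(S) = ∅.
So no string is accepted by both, and the intersection is empty.

Yes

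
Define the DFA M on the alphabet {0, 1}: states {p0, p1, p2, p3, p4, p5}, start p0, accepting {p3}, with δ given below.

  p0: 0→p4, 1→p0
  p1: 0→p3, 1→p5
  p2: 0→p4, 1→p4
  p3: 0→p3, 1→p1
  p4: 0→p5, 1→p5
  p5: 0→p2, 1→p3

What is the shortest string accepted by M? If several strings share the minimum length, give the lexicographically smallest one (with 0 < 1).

A breadth-first search from p0 reaches an accepting state first via the path p0 → p4 → p5 → p3 on input 001.
No string of length < 3 is accepted (BFS exhausts all shorter strings without reaching an accepting state), and 001 is the lexicographically least accepting string of length 3.

001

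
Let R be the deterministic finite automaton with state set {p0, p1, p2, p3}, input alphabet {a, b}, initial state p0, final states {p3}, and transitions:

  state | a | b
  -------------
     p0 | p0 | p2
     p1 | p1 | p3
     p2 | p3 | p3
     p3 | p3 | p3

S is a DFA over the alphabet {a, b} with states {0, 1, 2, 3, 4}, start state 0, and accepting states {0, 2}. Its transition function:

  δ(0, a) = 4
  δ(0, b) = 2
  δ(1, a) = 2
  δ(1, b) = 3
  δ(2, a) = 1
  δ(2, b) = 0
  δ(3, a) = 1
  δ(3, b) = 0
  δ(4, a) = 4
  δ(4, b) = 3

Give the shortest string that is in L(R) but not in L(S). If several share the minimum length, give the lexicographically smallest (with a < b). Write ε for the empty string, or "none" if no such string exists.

ba

The string ba is accepted by R but not by S.
No shorter string lies in the difference, and ba is the lexicographically first length-2 string in L(R) \ L(S).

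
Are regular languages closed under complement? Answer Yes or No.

Yes

Take a complete DFA for L and swap accepting and non-accepting states; the resulting DFA accepts exactly Σ* \ L.
So the regular languages are closed under complement.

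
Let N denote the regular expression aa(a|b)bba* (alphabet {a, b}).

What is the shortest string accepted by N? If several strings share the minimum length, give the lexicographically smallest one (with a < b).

By inspection of the expression, no string of length less than 5 matches, and aaabb is the lexicographically first match of length 5.

aaabb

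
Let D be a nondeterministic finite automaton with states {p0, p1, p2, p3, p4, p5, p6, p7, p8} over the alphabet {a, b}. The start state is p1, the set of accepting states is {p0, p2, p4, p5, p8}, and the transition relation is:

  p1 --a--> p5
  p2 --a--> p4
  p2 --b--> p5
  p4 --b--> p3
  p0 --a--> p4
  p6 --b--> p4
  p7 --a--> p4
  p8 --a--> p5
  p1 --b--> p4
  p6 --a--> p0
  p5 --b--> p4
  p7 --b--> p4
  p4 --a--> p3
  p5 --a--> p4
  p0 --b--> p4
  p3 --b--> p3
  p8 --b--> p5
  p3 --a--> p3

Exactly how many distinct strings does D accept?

The useful subgraph on states {p1, p4, p5} is acyclic, so L(D) is finite; the longest accepting path visits 3 useful states, giving maximum string length 2.
Counting accepting paths from p1 by length: 2 of length 1, 2 of length 2. Total 4.

4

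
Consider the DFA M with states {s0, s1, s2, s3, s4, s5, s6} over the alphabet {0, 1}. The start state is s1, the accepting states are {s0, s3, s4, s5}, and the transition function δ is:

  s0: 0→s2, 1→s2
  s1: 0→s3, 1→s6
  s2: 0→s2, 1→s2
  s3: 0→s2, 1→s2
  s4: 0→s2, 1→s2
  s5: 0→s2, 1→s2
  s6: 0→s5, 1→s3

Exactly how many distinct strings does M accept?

The useful subgraph on states {s1, s3, s5, s6} is acyclic, so L(M) is finite; the longest accepting path visits 3 useful states, giving maximum string length 2.
Counting accepting paths from s1 by length: 1 of length 1, 2 of length 2. Total 3.

3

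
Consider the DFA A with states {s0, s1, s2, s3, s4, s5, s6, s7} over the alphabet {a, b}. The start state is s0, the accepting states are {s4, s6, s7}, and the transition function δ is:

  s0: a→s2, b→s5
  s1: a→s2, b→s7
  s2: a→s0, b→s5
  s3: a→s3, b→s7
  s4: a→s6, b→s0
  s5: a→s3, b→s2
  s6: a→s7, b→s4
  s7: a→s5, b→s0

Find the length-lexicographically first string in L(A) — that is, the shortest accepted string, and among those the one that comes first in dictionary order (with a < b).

bab

A breadth-first search from s0 reaches an accepting state first via the path s0 → s5 → s3 → s7 on input bab.
No string of length < 3 is accepted (BFS exhausts all shorter strings without reaching an accepting state), and bab is the lexicographically least accepting string of length 3.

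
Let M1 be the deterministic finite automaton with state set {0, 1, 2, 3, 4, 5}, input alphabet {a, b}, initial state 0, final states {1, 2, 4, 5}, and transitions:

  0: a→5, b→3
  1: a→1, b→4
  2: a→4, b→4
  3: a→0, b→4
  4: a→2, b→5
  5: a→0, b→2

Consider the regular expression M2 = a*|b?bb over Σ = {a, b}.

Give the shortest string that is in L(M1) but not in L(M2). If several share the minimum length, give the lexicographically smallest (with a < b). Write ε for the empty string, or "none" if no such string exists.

The string ab is accepted by M1 but not by M2.
No shorter string lies in the difference, and ab is the lexicographically first length-2 string in L(M1) \ L(M2).

ab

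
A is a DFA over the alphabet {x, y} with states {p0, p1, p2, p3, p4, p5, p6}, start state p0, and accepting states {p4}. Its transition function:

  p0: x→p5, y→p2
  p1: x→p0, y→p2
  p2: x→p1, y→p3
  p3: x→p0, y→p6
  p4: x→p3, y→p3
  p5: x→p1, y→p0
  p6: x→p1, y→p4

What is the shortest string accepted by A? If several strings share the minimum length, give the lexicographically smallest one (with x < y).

yyyy

A breadth-first search from p0 reaches an accepting state first via the path p0 → p2 → p3 → p6 → p4 on input yyyy.
No string of length < 4 is accepted (BFS exhausts all shorter strings without reaching an accepting state), and yyyy is the lexicographically least accepting string of length 4.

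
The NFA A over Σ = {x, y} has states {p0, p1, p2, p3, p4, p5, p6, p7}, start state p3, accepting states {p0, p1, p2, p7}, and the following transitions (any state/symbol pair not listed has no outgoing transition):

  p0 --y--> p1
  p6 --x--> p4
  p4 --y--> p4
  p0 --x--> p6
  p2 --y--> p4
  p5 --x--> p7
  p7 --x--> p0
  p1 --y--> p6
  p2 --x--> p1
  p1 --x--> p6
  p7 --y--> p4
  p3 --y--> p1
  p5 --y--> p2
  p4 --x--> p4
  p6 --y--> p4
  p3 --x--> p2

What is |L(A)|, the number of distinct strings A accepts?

The useful subgraph on states {p1, p2, p3} is acyclic, so L(A) is finite; the longest accepting path visits 3 useful states, giving maximum string length 2.
Counting accepting paths from p3 by length: 2 of length 1, 1 of length 2. Total 3.

3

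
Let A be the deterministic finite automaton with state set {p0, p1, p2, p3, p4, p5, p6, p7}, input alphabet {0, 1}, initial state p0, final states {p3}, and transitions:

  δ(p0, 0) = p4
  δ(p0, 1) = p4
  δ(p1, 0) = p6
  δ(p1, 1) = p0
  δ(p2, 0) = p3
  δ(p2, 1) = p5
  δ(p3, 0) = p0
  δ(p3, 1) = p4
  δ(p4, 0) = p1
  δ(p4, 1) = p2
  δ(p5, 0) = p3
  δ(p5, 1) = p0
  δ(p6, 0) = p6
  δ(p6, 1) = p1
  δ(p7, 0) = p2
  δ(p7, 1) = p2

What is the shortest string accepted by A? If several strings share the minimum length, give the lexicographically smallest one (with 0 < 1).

010

A breadth-first search from p0 reaches an accepting state first via the path p0 → p4 → p2 → p3 on input 010.
No string of length < 3 is accepted (BFS exhausts all shorter strings without reaching an accepting state), and 010 is the lexicographically least accepting string of length 3.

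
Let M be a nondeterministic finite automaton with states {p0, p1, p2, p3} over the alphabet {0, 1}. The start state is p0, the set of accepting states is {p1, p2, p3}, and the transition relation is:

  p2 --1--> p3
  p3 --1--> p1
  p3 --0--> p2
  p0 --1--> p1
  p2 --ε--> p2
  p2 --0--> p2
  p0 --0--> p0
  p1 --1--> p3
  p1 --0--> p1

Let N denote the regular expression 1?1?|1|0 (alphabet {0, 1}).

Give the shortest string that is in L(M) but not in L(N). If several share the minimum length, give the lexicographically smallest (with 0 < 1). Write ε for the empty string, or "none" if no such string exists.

01

The string 01 is accepted by M but not by N.
No shorter string lies in the difference, and 01 is the lexicographically first length-2 string in L(M) \ L(N).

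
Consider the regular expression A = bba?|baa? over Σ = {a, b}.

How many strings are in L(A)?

The expression has no Kleene star, so L(A) is finite. Expanding the alternatives gives {ba, bb, baa, bba}.
That is 2 of length 2, 2 of length 3: 4 strings in all.

4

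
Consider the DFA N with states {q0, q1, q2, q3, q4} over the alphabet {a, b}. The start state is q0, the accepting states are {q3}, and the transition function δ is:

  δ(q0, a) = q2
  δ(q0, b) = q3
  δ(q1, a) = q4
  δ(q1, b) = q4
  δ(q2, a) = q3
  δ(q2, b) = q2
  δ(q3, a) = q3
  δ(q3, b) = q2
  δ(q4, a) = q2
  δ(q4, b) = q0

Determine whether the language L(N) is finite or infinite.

State q2 is reachable from the start and can reach an accepting state, and it lies on the cycle q2 → q2.
Traversing that cycle any number of times yields accepted strings of unbounded length, so the language is infinite.

infinite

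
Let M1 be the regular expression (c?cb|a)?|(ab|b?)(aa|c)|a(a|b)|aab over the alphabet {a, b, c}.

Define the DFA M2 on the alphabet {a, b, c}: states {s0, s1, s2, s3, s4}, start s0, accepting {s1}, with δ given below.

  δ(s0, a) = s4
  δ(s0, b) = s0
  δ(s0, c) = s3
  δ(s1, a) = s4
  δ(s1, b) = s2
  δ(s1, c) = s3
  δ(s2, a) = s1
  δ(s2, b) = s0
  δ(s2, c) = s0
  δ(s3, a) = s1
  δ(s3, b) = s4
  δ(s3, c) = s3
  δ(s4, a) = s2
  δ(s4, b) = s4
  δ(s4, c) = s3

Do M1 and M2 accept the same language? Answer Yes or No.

The empty string ε is accepted by M1 but rejected by M2.
So L(M1) ≠ L(M2).

No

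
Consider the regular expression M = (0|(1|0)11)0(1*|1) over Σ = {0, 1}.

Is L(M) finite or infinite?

The expression contains a Kleene star applied to a subexpression that matches at least one nonempty string, so it matches strings of unbounded length.
Hence L(M) is infinite.

infinite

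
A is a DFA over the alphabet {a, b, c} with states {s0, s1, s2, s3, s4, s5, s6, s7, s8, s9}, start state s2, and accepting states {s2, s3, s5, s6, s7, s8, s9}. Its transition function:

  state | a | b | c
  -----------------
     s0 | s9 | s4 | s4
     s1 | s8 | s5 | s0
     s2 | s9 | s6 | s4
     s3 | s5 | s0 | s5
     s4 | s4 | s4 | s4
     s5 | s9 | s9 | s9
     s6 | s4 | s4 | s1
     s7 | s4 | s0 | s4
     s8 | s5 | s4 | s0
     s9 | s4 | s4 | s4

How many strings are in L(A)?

14

The useful subgraph on states {s0, s1, s2, s5, s6, s8, s9} is acyclic, so L(A) is finite; the longest accepting path visits 6 useful states, giving maximum string length 5.
Counting accepting paths from s2 by length: 1 of length 0, 2 of length 1, 2 of length 3, 5 of length 4, 4 of length 5. Total 14.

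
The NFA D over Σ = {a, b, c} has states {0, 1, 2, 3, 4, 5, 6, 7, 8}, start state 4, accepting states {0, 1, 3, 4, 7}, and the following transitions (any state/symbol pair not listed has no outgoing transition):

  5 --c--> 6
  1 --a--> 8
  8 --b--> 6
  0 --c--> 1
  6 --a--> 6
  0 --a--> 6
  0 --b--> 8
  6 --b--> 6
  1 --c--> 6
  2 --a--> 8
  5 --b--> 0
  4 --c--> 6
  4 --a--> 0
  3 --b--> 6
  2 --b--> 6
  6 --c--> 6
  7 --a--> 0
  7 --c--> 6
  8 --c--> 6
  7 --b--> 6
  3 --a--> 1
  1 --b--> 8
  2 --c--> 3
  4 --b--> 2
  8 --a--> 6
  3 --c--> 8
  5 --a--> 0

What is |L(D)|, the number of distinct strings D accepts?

5

The useful subgraph on states {0, 1, 2, 3, 4} is acyclic, so L(D) is finite; the longest accepting path visits 4 useful states, giving maximum string length 3.
Counting accepting paths from 4 by length: 1 of length 0, 1 of length 1, 2 of length 2, 1 of length 3. Total 5.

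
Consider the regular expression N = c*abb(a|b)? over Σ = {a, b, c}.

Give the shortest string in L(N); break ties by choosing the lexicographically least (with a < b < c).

abb

By inspection of the expression, no string of length less than 3 matches, and abb is the lexicographically first match of length 3.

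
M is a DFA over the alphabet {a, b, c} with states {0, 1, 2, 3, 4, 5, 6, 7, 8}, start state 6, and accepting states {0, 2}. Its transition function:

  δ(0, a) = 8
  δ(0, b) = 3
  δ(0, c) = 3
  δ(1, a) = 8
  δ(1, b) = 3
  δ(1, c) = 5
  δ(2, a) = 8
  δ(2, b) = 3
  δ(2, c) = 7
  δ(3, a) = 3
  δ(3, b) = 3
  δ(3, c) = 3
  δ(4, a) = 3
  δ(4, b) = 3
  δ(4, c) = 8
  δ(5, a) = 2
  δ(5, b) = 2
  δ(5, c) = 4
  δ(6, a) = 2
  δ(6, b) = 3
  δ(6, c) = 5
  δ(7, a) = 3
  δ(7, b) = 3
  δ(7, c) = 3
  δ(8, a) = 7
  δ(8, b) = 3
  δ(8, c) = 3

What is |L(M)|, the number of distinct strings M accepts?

The useful subgraph on states {2, 5, 6} is acyclic, so L(M) is finite; the longest accepting path visits 3 useful states, giving maximum string length 2.
Counting accepting paths from 6 by length: 1 of length 1, 2 of length 2. Total 3.

3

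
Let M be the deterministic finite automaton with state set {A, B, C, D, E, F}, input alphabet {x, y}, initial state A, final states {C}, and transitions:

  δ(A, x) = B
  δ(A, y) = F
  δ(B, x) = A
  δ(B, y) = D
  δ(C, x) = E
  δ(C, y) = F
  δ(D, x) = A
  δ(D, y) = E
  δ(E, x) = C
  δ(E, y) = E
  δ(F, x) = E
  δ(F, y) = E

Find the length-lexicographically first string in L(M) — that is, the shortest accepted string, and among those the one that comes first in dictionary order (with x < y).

A breadth-first search from A reaches an accepting state first via the path A → F → E → C on input yxx.
No string of length < 3 is accepted (BFS exhausts all shorter strings without reaching an accepting state), and yxx is the lexicographically least accepting string of length 3.

yxx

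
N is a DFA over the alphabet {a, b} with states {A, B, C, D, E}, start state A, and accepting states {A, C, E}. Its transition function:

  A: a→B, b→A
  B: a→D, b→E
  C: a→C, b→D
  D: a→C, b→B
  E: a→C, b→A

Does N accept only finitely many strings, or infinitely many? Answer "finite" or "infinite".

infinite

State A is reachable from the start and can reach an accepting state, and it lies on the cycle A → A.
Traversing that cycle any number of times yields accepted strings of unbounded length, so the language is infinite.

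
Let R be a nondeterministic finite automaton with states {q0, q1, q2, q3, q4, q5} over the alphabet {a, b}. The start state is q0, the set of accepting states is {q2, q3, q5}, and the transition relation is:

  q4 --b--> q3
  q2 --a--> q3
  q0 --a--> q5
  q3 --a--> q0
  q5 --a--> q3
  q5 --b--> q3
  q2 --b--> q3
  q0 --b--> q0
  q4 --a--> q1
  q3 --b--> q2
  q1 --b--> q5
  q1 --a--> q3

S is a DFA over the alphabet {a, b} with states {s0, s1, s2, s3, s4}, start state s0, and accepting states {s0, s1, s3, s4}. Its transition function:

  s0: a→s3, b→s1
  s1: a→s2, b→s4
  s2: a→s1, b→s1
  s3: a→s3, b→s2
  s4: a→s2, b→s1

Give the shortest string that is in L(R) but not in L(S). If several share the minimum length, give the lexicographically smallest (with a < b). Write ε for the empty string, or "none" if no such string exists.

The string ab is accepted by R but not by S.
No shorter string lies in the difference, and ab is the lexicographically first length-2 string in L(R) \ L(S).

ab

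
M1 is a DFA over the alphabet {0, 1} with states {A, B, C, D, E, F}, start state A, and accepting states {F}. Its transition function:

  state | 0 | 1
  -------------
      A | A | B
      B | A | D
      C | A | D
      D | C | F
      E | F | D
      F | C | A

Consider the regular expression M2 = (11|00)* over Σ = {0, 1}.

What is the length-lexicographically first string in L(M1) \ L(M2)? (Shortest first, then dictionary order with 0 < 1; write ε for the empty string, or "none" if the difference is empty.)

111

The string 111 is accepted by M1 but not by M2.
No shorter string lies in the difference, and 111 is the lexicographically first length-3 string in L(M1) \ L(M2).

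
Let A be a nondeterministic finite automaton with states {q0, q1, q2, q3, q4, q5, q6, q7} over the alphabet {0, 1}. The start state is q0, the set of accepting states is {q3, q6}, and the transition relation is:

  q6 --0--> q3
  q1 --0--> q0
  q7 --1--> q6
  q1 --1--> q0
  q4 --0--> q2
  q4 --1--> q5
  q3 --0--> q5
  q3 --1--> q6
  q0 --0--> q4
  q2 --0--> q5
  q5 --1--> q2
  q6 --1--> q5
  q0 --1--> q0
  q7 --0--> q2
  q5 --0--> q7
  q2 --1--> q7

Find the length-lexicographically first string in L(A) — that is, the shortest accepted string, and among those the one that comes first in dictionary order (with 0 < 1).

A breadth-first search from q0 reaches an accepting state first via the path q0 → q4 → q2 → q7 → q6 on input 0011.
No string of length < 4 is accepted (BFS exhausts all shorter strings without reaching an accepting state), and 0011 is the lexicographically least accepting string of length 4.

0011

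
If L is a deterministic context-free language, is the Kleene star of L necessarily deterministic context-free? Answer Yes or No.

No

L = {c aⁿbⁿ : n≥0} ∪ {cc aⁿb²ⁿ : n≥0} is a DCFL (the number of leading c's fixes which ratio the DPDA checks), but L* is not. Every word of L starts with c, so in a factorisation of the string cc aⁱbʲ (i≥1) into words of L each factor begins at one of the two c's: either the whole string is a single word of L (forcing j = 2i), or it splits as c · (c aⁱbʲ) with c ∈ L (take n = 0) and c aⁱbʲ ∈ L (forcing j = i). Thus L* ∩ cca⁺b* = {cc aⁿbⁿ : n≥1} ∪ {cc aⁿb²ⁿ : n≥1}. A DPDA for L* would give one for this intersection with a regular set, and, started from its configuration after reading cc, one for {aⁿbⁿ : n≥1} ∪ {aⁿb²ⁿ : n≥1}, which no deterministic PDA accepts (a DPDA for it would have a single run on aⁿb²ⁿ, accepting after the prefix aⁿbⁿ and accepting again after n more b's; an ordinary PDA that simulates it on a's and b's and, at any moment when it is accepting, may switch to reading only a fresh letter d while feeding each d to the simulation as a b, would accept aⁱbʲdᵏ (k≥1) exactly when both aⁱbʲ and aⁱbʲ⁺ᵏ are in the language, i.e. its language intersected with the regular set a*b*d⁺ would be exactly {aⁿbⁿdⁿ : n≥1} — impossible, since context-free languages are closed under intersection with regular sets and {aⁿbⁿdⁿ} is not context-free). So L* is not a DCFL.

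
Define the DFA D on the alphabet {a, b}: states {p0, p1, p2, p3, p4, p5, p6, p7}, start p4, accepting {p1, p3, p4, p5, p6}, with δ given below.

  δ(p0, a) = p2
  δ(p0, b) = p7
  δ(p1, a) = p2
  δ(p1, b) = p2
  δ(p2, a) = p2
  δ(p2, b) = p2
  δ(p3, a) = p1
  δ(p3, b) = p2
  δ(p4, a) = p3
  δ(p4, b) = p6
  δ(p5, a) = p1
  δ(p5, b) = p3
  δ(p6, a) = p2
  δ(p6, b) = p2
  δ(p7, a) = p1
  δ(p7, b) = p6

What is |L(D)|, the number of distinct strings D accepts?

4

The useful subgraph on states {p1, p3, p4, p6} is acyclic, so L(D) is finite; the longest accepting path visits 3 useful states, giving maximum string length 2.
Counting accepting paths from p4 by length: 1 of length 0, 2 of length 1, 1 of length 2. Total 4.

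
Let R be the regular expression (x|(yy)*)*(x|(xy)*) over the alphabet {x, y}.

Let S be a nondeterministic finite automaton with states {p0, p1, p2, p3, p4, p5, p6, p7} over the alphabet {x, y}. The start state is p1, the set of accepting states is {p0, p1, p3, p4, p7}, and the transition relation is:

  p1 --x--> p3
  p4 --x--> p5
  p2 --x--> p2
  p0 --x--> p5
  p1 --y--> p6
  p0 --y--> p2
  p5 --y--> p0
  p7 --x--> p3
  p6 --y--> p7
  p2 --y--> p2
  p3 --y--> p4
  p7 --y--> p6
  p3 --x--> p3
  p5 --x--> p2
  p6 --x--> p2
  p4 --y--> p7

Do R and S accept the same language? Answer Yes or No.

Converting the expression R to a DFA (subset construction, then merging equivalent states) gives the minimal DFA with states {r0, r1, r2, r3, r4, r5, r6}, start state r0, accepting states {r0, r1, r3, r6} and transitions r0: x→r1, y→r2; r1: x→r1, y→r3; r2: x→r4, y→r0; r3: x→r5, y→r0; r4: x→r4, y→r4; r5: x→r4, y→r6; r6: x→r5, y→r4.
Exploring the product automaton R × S from the start pair (r0, p1), following both machines on each input symbol, reaches 8 state pairs: (r0, p1), (r1, p3), (r2, p6), (r3, p4), (r4, p2), (r0, p7), (r5, p5), (r6, p0).
R accepts in {r0, r1, r3, r6} and S accepts in {p0, p1, p3, p4, p7}. In every reachable pair the two components are either both accepting — (r0, p1), (r1, p3), (r3, p4), (r0, p7), (r6, p0) — or both non-accepting, so no string is accepted by exactly one of the machines: L(R) \ L(S) and L(S) \ L(R) are both empty.
Hence every string is accepted by R iff it is accepted by S, and the two languages coincide.

Yes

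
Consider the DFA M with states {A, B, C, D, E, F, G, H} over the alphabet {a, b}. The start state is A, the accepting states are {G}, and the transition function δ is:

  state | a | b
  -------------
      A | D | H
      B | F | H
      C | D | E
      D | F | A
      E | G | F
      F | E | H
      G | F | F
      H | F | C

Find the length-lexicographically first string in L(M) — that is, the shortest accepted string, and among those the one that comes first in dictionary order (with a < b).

aaaa

A breadth-first search from A reaches an accepting state first via the path A → D → F → E → G on input aaaa.
No string of length < 4 is accepted (BFS exhausts all shorter strings without reaching an accepting state), and aaaa is the lexicographically least accepting string of length 4.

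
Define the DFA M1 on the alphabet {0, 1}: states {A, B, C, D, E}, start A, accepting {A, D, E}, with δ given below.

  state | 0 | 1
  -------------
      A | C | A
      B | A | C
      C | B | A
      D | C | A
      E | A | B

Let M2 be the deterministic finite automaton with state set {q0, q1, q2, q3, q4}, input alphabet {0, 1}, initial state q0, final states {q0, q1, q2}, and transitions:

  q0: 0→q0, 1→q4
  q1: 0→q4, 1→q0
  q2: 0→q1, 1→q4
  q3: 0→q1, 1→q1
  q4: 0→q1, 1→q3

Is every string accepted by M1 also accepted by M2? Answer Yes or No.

No

The string 1 is in L(M1) but not in L(M2).
So L(M1) ⊄ L(M2).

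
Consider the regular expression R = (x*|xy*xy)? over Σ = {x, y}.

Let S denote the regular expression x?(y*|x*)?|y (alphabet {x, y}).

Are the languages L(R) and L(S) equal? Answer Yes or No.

No

The string xxy is accepted by R but rejected by S.
So L(R) ≠ L(S).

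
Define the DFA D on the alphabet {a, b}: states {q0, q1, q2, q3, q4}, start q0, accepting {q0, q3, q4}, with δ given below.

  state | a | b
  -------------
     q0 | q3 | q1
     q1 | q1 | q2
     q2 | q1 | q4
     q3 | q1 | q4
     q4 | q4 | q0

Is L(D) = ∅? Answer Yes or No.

The empty string ε is accepted: the run q0 ends in the accepting state q0.
Since at least one string is accepted, L(D) is not empty.

No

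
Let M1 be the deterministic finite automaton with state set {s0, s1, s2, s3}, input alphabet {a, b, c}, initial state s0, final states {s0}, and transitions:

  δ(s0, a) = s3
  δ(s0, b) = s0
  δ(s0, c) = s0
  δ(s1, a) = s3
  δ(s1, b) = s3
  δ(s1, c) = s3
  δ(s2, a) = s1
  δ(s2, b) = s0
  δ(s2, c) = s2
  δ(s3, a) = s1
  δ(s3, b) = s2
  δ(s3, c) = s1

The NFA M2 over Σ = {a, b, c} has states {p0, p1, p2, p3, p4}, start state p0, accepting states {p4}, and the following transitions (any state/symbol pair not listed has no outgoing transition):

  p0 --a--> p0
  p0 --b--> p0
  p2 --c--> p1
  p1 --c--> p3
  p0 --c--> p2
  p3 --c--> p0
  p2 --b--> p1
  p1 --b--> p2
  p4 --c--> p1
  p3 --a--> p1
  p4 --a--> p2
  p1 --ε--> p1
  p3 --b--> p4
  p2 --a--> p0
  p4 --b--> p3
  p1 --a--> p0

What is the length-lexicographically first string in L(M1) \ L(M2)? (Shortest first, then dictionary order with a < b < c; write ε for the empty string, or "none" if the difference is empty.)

The empty string ε is accepted by M1 but not by M2.
Since ε is the unique shortest string, it is the required witness.

ε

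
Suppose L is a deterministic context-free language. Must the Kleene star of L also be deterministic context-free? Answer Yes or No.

L = {c aⁿbⁿ : n≥0} ∪ {cc aⁿb²ⁿ : n≥0} is a DCFL (the number of leading c's fixes which ratio the DPDA checks), but L* is not. Every word of L starts with c, so in a factorisation of the string cc aⁱbʲ (i≥1) into words of L each factor begins at one of the two c's: either the whole string is a single word of L (forcing j = 2i), or it splits as c · (c aⁱbʲ) with c ∈ L (take n = 0) and c aⁱbʲ ∈ L (forcing j = i). Thus L* ∩ cca⁺b* = {cc aⁿbⁿ : n≥1} ∪ {cc aⁿb²ⁿ : n≥1}. A DPDA for L* would give one for this intersection with a regular set, and, started from its configuration after reading cc, one for {aⁿbⁿ : n≥1} ∪ {aⁿb²ⁿ : n≥1}, which no deterministic PDA accepts (a DPDA for it would have a single run on aⁿb²ⁿ, accepting after the prefix aⁿbⁿ and accepting again after n more b's; an ordinary PDA that simulates it on a's and b's and, at any moment when it is accepting, may switch to reading only a fresh letter d while feeding each d to the simulation as a b, would accept aⁱbʲdᵏ (k≥1) exactly when both aⁱbʲ and aⁱbʲ⁺ᵏ are in the language, i.e. its language intersected with the regular set a*b*d⁺ would be exactly {aⁿbⁿdⁿ : n≥1} — impossible, since context-free languages are closed under intersection with regular sets and {aⁿbⁿdⁿ} is not context-free). So L* is not a DCFL.

No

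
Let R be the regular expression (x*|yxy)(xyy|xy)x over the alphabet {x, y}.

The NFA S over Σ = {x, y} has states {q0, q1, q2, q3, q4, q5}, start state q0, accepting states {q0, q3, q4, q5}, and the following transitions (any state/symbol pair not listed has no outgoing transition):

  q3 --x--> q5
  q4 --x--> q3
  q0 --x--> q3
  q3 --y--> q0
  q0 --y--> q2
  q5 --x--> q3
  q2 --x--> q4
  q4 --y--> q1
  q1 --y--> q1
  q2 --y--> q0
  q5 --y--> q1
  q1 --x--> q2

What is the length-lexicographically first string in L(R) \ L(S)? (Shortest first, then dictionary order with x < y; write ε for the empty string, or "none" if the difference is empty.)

xxyx

The string xxyx is accepted by R but not by S.
No shorter string lies in the difference, and xxyx is the lexicographically first length-4 string in L(R) \ L(S).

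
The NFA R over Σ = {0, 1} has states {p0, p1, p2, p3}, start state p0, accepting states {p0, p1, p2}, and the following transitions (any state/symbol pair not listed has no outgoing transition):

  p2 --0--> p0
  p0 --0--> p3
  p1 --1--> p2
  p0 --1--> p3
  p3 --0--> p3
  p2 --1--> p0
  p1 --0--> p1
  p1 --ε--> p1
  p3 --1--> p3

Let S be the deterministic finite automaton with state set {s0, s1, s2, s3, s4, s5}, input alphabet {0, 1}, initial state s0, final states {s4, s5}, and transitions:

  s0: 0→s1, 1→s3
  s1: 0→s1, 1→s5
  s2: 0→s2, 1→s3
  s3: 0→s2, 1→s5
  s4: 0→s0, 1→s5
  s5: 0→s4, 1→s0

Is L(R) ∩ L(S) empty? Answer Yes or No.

Yes

Exploring the product automaton R × S from the start pair (p0, s0), following both machines on each input symbol, reaches 7 state pairs: (p0, s0), (p3, s1), (p3, s3), (p3, s5), (p3, s2), (p3, s4), (p3, s0).
R accepts in {p0, p1, p2} and S accepts in {s4, s5}; no reachable pair has both components accepting, so no string drives both machines to acceptance simultaneously and L(R) ∩ L(S) = ∅.
So no string is accepted by both, and the intersection is empty.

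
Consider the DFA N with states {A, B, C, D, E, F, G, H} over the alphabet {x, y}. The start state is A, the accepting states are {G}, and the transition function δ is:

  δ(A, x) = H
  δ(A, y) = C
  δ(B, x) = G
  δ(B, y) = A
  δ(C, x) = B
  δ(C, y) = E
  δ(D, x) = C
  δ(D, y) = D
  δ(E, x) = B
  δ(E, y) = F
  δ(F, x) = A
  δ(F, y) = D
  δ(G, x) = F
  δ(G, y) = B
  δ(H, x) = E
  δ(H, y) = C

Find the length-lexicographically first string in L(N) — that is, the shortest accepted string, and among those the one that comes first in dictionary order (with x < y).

A breadth-first search from A reaches an accepting state first via the path A → C → B → G on input yxx.
No string of length < 3 is accepted (BFS exhausts all shorter strings without reaching an accepting state), and yxx is the lexicographically least accepting string of length 3.

yxx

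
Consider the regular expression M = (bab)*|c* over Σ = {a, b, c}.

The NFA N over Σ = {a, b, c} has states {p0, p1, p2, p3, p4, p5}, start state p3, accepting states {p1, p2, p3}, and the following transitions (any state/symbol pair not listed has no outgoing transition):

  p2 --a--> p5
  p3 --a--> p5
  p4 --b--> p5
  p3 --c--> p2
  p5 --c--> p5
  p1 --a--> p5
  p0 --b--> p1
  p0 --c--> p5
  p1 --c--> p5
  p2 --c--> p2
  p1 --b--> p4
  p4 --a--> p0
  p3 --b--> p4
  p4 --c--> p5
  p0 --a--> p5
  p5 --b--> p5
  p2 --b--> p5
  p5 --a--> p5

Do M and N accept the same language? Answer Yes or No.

Yes

Converting the expression M to a DFA (subset construction, then merging equivalent states) gives the minimal DFA with states {m0, m1, m2, m3, m4, m5}, start state m0, accepting states {m0, m3, m5} and transitions m0: a→m1, b→m2, c→m3; m1: a→m1, b→m1, c→m1; m2: a→m4, b→m1, c→m1; m3: a→m1, b→m1, c→m3; m4: a→m1, b→m5, c→m1; m5: a→m1, b→m2, c→m1.
Exploring the product automaton M × N from the start pair (m0, p3), following both machines on each input symbol, reaches 6 state pairs: (m0, p3), (m1, p5), (m2, p4), (m3, p2), (m4, p0), (m5, p1).
M accepts in {m0, m3, m5} and N accepts in {p1, p2, p3}. In every reachable pair the two components are either both accepting — (m0, p3), (m3, p2), (m5, p1) — or both non-accepting, so no string is accepted by exactly one of the machines: L(M) \ L(N) and L(N) \ L(M) are both empty.
Hence every string is accepted by M iff it is accepted by N, and the two languages coincide.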